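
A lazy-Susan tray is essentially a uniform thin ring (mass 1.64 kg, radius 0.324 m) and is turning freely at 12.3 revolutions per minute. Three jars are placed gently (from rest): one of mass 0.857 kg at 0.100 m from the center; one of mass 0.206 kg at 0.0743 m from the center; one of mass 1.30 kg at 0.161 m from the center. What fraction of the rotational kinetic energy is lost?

The added mass arrives with no angular momentum about the center, and any external torque about the center is negligible, so the system's angular momentum is conserved.
I_p = (1.64)(0.324)² = 0.1722 kg·m².
Added inertia Σmr² = (0.857)(0.100)² + (0.206)(0.0743)² + (1.30)(0.161)² = 0.04340 kg·m²; I_f = 0.1722 + 0.04340 = 0.2156 kg·m².
ω_f = I_p ω_i / I_f = (0.1722)(12.3) / 0.2156 = 9.823 rpm.
KE_i = ½(0.1722)(1.288 rad/s)² = 0.1428 J; KE_f = ½(0.2156)(1.029)² = 0.1141 J.
Fraction lost = 0.2014.

fraction ≈ 0.201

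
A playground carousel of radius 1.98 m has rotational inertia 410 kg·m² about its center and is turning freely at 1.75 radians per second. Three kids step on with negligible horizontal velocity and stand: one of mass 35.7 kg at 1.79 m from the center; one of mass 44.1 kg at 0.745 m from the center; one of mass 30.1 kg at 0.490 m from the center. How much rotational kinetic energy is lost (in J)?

No external torque acts about the center; L_before = L_after.
Added inertia Σmr² = (35.7)(1.79)² + (44.1)(0.745)² + (30.1)(0.490)² = 146.1 kg·m²; I_f = 410.0 + 146.1 = 556.1 kg·m².
ω_f = I_p ω_i / I_f = (410.0)(1.75) / 556.1 = 1.290 rad/s.
KE_i = ½(410.0)(1.750 rad/s)² = 627.8 J; KE_f = ½(556.1)(1.290)² = 462.9 J.

energy lost ≈ 165 J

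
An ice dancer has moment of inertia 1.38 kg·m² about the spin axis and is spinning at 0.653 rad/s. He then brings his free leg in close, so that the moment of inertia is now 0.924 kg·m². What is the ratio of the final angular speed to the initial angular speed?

ω₂/ω₁ ≈ 1.49

With no external torque about the axis, L is conserved: I₁ω₁ = I₂ω₂.
ω₂/ω₁ = I₁/I₂ = 1.380 / 0.9240 = 1.494.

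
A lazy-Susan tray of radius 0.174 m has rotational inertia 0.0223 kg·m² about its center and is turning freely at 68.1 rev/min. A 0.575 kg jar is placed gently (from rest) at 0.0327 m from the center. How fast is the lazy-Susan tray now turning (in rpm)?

ω_f ≈ 66.3 rpm

The added mass arrives with no angular momentum about the center, and any external torque about the center is negligible, so the system's angular momentum is conserved.
Added inertia Σmr² = (0.575)(0.0327)² = 0.0006148 kg·m²; I_f = 0.02230 + 0.0006148 = 0.02291 kg·m².
ω_f = I_p ω_i / I_f = (0.02230)(68.1) / 0.02291 = 66.27 rpm.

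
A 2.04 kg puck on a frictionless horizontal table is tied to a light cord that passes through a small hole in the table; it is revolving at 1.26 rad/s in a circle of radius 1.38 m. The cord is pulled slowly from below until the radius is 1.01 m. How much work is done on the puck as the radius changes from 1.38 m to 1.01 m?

No torque about the axis ⇒ m r₁² ω₁ = m r₂² ω₂.
ω₂ = ω₁ (r₁/r₂)² = (1.26)(1.38/1.01)² = 2.352 rad/s.
W = ΔKE = ½m(v₂² − v₁²) = 2.673 J.

W ≈ 2.67 J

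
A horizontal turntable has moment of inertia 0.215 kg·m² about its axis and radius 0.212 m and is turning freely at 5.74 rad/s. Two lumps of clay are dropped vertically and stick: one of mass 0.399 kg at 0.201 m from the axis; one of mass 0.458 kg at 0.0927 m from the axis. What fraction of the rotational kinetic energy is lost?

fraction ≈ 0.0853

The added mass arrives with no angular momentum about the axis, and any external torque about the axis is negligible, so the system's angular momentum is conserved.
Added inertia Σmr² = (0.399)(0.201)² + (0.458)(0.0927)² = 0.02006 kg·m²; I_f = 0.2150 + 0.02006 = 0.2351 kg·m².
ω_f = I_p ω_i / I_f = (0.2150)(5.74) / 0.2351 = 5.250 rad/s.
KE_i = ½(0.2150)(5.740 rad/s)² = 3.542 J; KE_f = ½(0.2351)(5.250)² = 3.240 J.
Fraction lost = 0.08532.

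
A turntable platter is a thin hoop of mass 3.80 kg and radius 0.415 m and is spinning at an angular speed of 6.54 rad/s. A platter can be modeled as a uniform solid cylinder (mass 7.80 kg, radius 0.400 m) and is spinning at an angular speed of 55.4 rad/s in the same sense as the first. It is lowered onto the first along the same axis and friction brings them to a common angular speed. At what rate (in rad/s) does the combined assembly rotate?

The coupling torques are internal; angular momentum about the shared axis is conserved.
Moments of inertia: I_A = (3.80)(0.415)² = 0.6545 kg·m²; I_B = ½(7.80)(0.400)² = 0.6240 kg·m².
Taking A's sense as positive: L = (0.6545)(6.54) + (0.6240)(55.4) = 38.85 kg·m²·rad/s.
Combined I = 0.6545 + 0.6240 = 1.278 kg·m².
ω_f = L / I = 38.85 / 1.278 = 30.39 rad/s.

|ω_f| ≈ 30.4 rad/s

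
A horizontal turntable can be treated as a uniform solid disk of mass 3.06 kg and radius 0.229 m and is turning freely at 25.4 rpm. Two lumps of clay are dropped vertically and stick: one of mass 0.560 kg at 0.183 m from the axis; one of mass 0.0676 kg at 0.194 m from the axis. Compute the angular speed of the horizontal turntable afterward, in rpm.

ω_f ≈ 20.1 rpm

The added mass arrives with no angular momentum about the axis, and any external torque about the axis is negligible, so the system's angular momentum is conserved.
I_p = ½(3.06)(0.229)² = 0.08023 kg·m².
Added inertia Σmr² = (0.560)(0.183)² + (0.0676)(0.194)² = 0.02130 kg·m²; I_f = 0.08023 + 0.02130 = 0.1015 kg·m².
ω_f = I_p ω_i / I_f = (0.08023)(25.4) / 0.1015 = 20.07 rpm.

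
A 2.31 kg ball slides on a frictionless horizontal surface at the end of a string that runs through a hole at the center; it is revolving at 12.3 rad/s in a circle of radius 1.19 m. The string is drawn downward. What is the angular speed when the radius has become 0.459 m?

ω₂ ≈ 82.7 rad/s

The constraining force is radial, so m r² ω about the center is conserved.
ω₂ = ω₁ (r₁/r₂)² = (12.3)(1.19/0.459)² = 82.67 rad/s.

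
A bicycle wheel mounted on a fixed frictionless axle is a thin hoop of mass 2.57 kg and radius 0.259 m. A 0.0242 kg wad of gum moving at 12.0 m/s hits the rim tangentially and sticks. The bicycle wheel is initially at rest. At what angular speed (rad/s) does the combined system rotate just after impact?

|ω_f| ≈ 0.432 rad/s

The axle reaction passes through the axle and exerts no torque about it; angular momentum about the axle is conserved through the impact.
I_p = (2.57)(0.259)² = 0.1724 kg·m². Taking the sense of the wad of gum's angular momentum as positive, L_{wad} = m v R = (0.0242)(12.0)(0.259) = 0.07521 kg·m²/s.
L_i = 0 + 0.07521 = 0.07521 kg·m²/s.
After sticking, I_f = I_p + m R² = 0.1724 + (0.0242)(0.259)² = 0.1740 kg·m².
ω_f = L_i / I_f = 0.07521 / 0.1740 = 0.4322 rad/s.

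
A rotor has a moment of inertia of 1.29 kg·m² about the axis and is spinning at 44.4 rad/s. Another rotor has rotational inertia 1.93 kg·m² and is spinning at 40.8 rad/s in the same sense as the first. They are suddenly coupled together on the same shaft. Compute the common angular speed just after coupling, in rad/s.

No external torque acts about the common axis, so total angular momentum is conserved.
Taking A's sense as positive: L = (1.290)(44.4) + (1.930)(40.8) = 136.0 kg·m²·rad/s.
Combined I = 1.290 + 1.930 = 3.220 kg·m².
ω_f = L / I = 136.0 / 3.220 = 42.24 rad/s.

|ω_f| ≈ 42.2 rad/s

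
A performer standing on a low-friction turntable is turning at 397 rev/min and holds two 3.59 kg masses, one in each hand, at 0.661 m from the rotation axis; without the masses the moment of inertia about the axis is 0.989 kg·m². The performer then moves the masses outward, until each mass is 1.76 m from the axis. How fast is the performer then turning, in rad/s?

ω₂ ≈ 7.38 rad/s

No external torque acts about the spin axis, so angular momentum is conserved.
I₁ = 0.989 + 2(3.59)(0.661)² = 4.126 kg·m²; I₂ = 0.989 + 2(3.59)(1.76)² = 23.23 kg·m².
ω₂ = I₁ω₁ / I₂ = (4.126)(397 rpm) / (23.23) = 70.52 rpm = 7.384 rad/s.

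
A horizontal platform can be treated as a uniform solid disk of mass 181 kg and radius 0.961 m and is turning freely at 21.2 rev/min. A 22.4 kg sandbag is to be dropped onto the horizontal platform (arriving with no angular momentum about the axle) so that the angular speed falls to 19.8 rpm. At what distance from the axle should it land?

r ≈ 0.514 m

No external torque acts about the axle; L_before = L_after.
I_p = ½(181)(0.961)² = 83.58 kg·m².
I_p ω_i = (I_p + m r²) ω_f ⇒ m r² = I_p(ω_i/ω_f − 1) = 83.58(21.2/19.8 − 1) = 5.910 kg·m².
r = √(5.910/22.4) = 0.5136 m.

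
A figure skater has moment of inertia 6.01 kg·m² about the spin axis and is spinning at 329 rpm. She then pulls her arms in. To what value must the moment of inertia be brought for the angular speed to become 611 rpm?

With no external torque about the axis, L is conserved: I₁ω₁ = I₂ω₂.
I₂ = I₁ω₁ / ω₂ = (6.01)(329) / (611) = 3.236 kg·m².

I₂ ≈ 3.24 kg·m²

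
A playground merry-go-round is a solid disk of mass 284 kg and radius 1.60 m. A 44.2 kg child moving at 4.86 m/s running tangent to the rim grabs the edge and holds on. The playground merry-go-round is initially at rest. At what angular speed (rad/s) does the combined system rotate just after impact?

The axle reaction passes through the axle and exerts no torque about it; angular momentum about the axle is conserved through the impact.
I_p = ½(284)(1.60)² = 363.5 kg·m². Taking the sense of the child's angular momentum as positive, L_{child} = m v R = (44.2)(4.86)(1.60) = 343.7 kg·m²/s.
L_i = 0 + 343.7 = 343.7 kg·m²/s.
After sticking, I_f = I_p + m R² = 363.5 + (44.2)(1.60)² = 476.7 kg·m².
ω_f = L_i / I_f = 343.7 / 476.7 = 0.7210 rad/s.

|ω_f| ≈ 0.721 rad/s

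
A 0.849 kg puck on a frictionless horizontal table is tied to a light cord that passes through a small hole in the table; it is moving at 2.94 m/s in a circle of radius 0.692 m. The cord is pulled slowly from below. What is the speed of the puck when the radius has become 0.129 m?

The only horizontal force on the mass is along the cord (radial), so it exerts no torque about the hole and angular momentum m v r is conserved.
v₂ = v₁ r₁ / r₂ = (2.94)(0.692) / (0.129) = 15.77 m/s.

v₂ ≈ 15.8 m/s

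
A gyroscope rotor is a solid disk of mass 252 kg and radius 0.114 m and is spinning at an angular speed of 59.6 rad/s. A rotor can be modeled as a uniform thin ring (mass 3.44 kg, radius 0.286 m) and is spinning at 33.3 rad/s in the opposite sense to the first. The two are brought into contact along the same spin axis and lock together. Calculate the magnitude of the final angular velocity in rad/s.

|ω_f| ≈ 46.0 rad/s

The coupling torques are internal; angular momentum about the shared axis is conserved.
Moments of inertia: I_A = ½(252)(0.114)² = 1.637 kg·m²; I_B = (3.44)(0.286)² = 0.2814 kg·m².
Taking A's sense as positive: L = (1.637)(59.6) − (0.2814)(33.3) = 88.22 kg·m²·rad/s.
Combined I = 1.637 + 0.2814 = 1.919 kg·m².
ω_f = L / I = 88.22 / 1.919 = 45.98 rad/s.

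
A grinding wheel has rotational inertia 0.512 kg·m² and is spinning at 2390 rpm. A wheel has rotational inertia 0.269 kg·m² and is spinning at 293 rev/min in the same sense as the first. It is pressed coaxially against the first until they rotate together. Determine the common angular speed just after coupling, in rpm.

|ω_f| ≈ 1670 rpm

The coupling torques are internal; angular momentum about the shared axis is conserved.
Taking A's sense as positive: L = (0.5120)(2390) + (0.2690)(293) = 1302 kg·m²·rpm.
Combined I = 0.5120 + 0.2690 = 0.7810 kg·m².
ω_f = L / I = 1302 / 0.7810 = 1668 rpm.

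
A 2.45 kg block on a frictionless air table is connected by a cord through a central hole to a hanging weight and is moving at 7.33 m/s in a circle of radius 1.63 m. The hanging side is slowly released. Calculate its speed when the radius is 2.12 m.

The only horizontal force on the mass is along the cord (radial), so it exerts no torque about the hole and angular momentum m v r is conserved.
v₂ = v₁ r₁ / r₂ = (7.33)(1.63) / (2.12) = 5.636 m/s.

v₂ ≈ 5.64 m/s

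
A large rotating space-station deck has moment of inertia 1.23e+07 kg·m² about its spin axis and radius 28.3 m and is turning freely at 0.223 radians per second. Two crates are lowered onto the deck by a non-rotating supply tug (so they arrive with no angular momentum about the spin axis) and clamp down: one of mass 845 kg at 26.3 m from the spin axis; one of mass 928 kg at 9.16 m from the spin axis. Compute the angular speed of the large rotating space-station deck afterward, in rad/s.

No external torque acts about the spin axis; L_before = L_after.
Added inertia Σmr² = (845)(26.3)² + (928)(9.16)² = 6.623e+05 kg·m²; I_f = 1.230e+07 + 6.623e+05 = 1.296e+07 kg·m².
ω_f = I_p ω_i / I_f = (1.230e+07)(0.223) / 1.296e+07 = 0.2116 rad/s.

ω_f ≈ 0.212 rad/s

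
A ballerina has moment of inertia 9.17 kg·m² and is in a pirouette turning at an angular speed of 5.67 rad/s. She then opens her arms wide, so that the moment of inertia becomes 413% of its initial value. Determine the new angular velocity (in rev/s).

ω₂ ≈ 0.219 rev/s

No external torque acts about the spin axis, so angular momentum is conserved.
I₂ = 4.13 × 9.17 = 37.87 kg·m².
ω₂ = I₁ω₁ / I₂ = (9.170)(5.67 rad/s) / (37.87) = 1.373 rad/s = 0.2185 rev/s.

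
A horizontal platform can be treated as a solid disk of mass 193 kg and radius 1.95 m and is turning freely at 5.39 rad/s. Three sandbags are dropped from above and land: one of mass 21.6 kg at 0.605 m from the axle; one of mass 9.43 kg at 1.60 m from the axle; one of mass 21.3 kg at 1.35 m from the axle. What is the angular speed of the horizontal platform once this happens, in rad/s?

ω_f ≈ 4.52 rad/s

The added mass arrives with no angular momentum about the axle, and any external torque about the axle is negligible, so the system's angular momentum is conserved.
I_p = ½(193)(1.95)² = 366.9 kg·m².
Added inertia Σmr² = (21.6)(0.605)² + (9.43)(1.60)² + (21.3)(1.35)² = 70.87 kg·m²; I_f = 366.9 + 70.87 = 437.8 kg·m².
ω_f = I_p ω_i / I_f = (366.9)(5.39) / 437.8 = 4.518 rad/s.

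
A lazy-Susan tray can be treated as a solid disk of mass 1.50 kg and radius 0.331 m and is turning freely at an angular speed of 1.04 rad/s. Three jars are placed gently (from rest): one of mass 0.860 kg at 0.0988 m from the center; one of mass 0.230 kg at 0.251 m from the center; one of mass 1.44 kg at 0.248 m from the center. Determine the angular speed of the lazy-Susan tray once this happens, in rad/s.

ω_f ≈ 0.441 rad/s

No external torque acts about the center; L_before = L_after.
I_p = ½(1.50)(0.331)² = 0.08217 kg·m².
Added inertia Σmr² = (0.860)(0.0988)² + (0.230)(0.251)² + (1.44)(0.248)² = 0.1115 kg·m²; I_f = 0.08217 + 0.1115 = 0.1936 kg·m².
ω_f = I_p ω_i / I_f = (0.08217)(1.04) / 0.1936 = 0.4414 rad/s.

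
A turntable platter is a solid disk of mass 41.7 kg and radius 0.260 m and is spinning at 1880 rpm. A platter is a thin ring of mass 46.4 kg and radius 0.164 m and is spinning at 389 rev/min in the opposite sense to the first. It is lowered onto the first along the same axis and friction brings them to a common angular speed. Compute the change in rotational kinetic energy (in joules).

ΔKE ≈ -18700 J

No external torque acts about the common axis, so total angular momentum is conserved.
Moments of inertia: I_A = ½(41.7)(0.260)² = 1.409 kg·m²; I_B = (46.4)(0.164)² = 1.248 kg·m².
Taking A's sense as positive: L = (1.409)(1880) − (1.248)(389) = 2164 kg·m²·rpm.
Combined I = 1.409 + 1.248 = 2.657 kg·m².
ω_f = L / I = 2164 / 2.657 = 814.4 rpm.
KE_i = ½ΣIω² = 28350 J; KE_f = ½(2.657)(85.29)² = 9665 J.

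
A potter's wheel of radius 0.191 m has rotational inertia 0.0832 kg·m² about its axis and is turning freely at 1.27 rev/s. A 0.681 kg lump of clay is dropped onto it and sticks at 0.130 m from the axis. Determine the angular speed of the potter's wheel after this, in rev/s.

ω_f ≈ 1.12 rev/s

No external torque acts about the axis; L_before = L_after.
Added inertia Σmr² = (0.681)(0.130)² = 0.01151 kg·m²; I_f = 0.08320 + 0.01151 = 0.09471 kg·m².
ω_f = I_p ω_i / I_f = (0.08320)(1.27) / 0.09471 = 1.116 rev/s.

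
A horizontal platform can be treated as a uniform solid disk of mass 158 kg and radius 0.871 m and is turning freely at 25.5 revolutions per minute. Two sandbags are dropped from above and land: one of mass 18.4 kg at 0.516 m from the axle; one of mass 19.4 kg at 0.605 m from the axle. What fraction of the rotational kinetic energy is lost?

No external torque acts about the axle; L_before = L_after.
I_p = ½(158)(0.871)² = 59.93 kg·m².
Added inertia Σmr² = (18.4)(0.516)² + (19.4)(0.605)² = 12.00 kg·m²; I_f = 59.93 + 12.00 = 71.93 kg·m².
ω_f = I_p ω_i / I_f = (59.93)(25.5) / 71.93 = 21.25 rpm.
KE_i = ½(59.93)(2.670 rad/s)² = 213.7 J; KE_f = ½(71.93)(2.225)² = 178.0 J.
Fraction lost = 0.1668.

fraction ≈ 0.167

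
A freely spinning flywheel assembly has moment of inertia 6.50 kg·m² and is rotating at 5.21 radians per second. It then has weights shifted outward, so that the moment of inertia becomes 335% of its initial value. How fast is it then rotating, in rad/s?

ω₂ ≈ 1.56 rad/s

Angular momentum about the spin axis is conserved since the torque about it is zero.
I₂ = 3.35 × 6.50 = 21.78 kg·m².
ω₂ = I₁ω₁ / I₂ = (6.500)(5.21 rad/s) / (21.78) = 1.555 rad/s.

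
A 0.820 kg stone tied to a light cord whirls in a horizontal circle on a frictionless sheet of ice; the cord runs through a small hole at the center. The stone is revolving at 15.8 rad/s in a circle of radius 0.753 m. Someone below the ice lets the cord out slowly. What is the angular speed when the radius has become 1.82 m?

ω₂ ≈ 2.70 rad/s

No torque about the axis ⇒ m r₁² ω₁ = m r₂² ω₂.
ω₂ = ω₁ (r₁/r₂)² = (15.8)(0.753/1.82)² = 2.705 rad/s.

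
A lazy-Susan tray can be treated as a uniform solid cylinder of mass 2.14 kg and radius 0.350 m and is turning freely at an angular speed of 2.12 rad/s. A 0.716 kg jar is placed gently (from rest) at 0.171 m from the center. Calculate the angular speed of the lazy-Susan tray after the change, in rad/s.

ω_f ≈ 1.83 rad/s

No external torque acts about the center; L_before = L_after.
I_p = ½(2.14)(0.350)² = 0.1311 kg·m².
Added inertia Σmr² = (0.716)(0.171)² = 0.02094 kg·m²; I_f = 0.1311 + 0.02094 = 0.1520 kg·m².
ω_f = I_p ω_i / I_f = (0.1311)(2.12) / 0.1520 = 1.828 rad/s.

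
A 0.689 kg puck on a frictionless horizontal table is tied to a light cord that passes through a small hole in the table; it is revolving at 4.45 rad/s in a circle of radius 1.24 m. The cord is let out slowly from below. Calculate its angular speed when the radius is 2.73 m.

No torque about the axis ⇒ m r₁² ω₁ = m r₂² ω₂.
ω₂ = ω₁ (r₁/r₂)² = (4.45)(1.24/2.73)² = 0.9181 rad/s.

ω₂ ≈ 0.918 rad/s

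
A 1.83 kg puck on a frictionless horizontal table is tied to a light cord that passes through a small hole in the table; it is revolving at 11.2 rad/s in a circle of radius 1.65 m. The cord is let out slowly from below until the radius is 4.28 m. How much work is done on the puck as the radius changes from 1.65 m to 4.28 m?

The constraining force is radial, so m r² ω about the center is conserved.
ω₂ = ω₁ (r₁/r₂)² = (11.2)(1.65/4.28)² = 1.665 rad/s.
W = ΔKE = ½m(v₂² − v₁²) = -266.0 J.

W ≈ -266 J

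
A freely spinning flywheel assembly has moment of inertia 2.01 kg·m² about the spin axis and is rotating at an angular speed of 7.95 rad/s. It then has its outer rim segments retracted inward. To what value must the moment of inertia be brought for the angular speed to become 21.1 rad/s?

With no external torque about the axis, L is conserved: I₁ω₁ = I₂ω₂.
I₂ = I₁ω₁ / ω₂ = (2.01)(7.95) / (21.1) = 0.7573 kg·m².

I₂ ≈ 0.757 kg·m²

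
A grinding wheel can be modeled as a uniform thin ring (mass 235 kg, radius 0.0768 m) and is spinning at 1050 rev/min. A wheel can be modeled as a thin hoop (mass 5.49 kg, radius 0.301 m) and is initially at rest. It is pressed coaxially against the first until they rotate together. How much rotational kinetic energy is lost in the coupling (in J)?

The coupling torques are internal; angular momentum about the shared axis is conserved.
Moments of inertia: I_A = (235)(0.0768)² = 1.386 kg·m²; I_B = (5.49)(0.301)² = 0.4974 kg·m².
Taking A's sense as positive: L = (1.386)(1050) = 1455 kg·m²·rpm.
Combined I = 1.386 + 0.4974 = 1.883 kg·m².
ω_f = L / I = 1455 / 1.883 = 772.7 rpm.
KE_i = ½ΣIω² = 8379 J; KE_f = ½(1.883)(80.92)² = 6166 J.

ΔKE lost ≈ 2210 J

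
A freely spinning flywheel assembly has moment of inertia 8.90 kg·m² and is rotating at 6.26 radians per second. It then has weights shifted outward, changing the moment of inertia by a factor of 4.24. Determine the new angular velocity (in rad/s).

Angular momentum about the spin axis is conserved since the torque about it is zero.
I₂ = 4.24 × 8.90 = 37.74 kg·m².
ω₂ = I₁ω₁ / I₂ = (8.900)(6.26 rad/s) / (37.74) = 1.476 rad/s.

ω₂ ≈ 1.48 rad/s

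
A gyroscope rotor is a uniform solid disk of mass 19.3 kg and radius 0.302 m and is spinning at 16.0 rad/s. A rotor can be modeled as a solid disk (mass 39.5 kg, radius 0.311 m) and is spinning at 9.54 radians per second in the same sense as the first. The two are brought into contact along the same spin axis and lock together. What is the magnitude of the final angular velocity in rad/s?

|ω_f| ≈ 11.6 rad/s

No external torque acts about the common axis, so total angular momentum is conserved.
Moments of inertia: I_A = ½(19.3)(0.302)² = 0.8801 kg·m²; I_B = ½(39.5)(0.311)² = 1.910 kg·m².
Taking A's sense as positive: L = (0.8801)(16.0) + (1.910)(9.54) = 32.31 kg·m²·rad/s.
Combined I = 0.8801 + 1.910 = 2.790 kg·m².
ω_f = L / I = 32.31 / 2.790 = 11.58 rad/s.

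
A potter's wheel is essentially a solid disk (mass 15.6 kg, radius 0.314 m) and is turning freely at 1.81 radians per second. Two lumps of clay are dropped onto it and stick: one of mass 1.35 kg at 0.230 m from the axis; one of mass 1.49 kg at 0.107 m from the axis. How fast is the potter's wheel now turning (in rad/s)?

The added mass arrives with no angular momentum about the axis, and any external torque about the axis is negligible, so the system's angular momentum is conserved.
I_p = ½(15.6)(0.314)² = 0.7690 kg·m².
Added inertia Σmr² = (1.35)(0.230)² + (1.49)(0.107)² = 0.08847 kg·m²; I_f = 0.7690 + 0.08847 = 0.8575 kg·m².
ω_f = I_p ω_i / I_f = (0.7690)(1.81) / 0.8575 = 1.623 rad/s.

ω_f ≈ 1.62 rad/s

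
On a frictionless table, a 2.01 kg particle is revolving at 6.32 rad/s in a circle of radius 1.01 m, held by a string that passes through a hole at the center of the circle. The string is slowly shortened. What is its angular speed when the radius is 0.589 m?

No torque about the axis ⇒ m r₁² ω₁ = m r₂² ω₂.
ω₂ = ω₁ (r₁/r₂)² = (6.32)(1.01/0.589)² = 18.58 rad/s.

ω₂ ≈ 18.6 rad/s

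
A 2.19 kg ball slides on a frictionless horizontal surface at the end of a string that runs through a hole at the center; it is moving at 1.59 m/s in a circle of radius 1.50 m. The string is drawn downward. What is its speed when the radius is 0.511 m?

v₂ ≈ 4.67 m/s

The only horizontal force on the mass is along the cord (radial), so it exerts no torque about the hole and angular momentum m v r is conserved.
v₂ = v₁ r₁ / r₂ = (1.59)(1.50) / (0.511) = 4.667 m/s.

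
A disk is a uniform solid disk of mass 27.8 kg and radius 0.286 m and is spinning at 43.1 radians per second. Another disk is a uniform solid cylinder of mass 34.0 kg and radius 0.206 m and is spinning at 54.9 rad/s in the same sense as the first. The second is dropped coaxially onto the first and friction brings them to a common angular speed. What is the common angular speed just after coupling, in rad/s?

The coupling torques are internal; angular momentum about the shared axis is conserved.
Moments of inertia: I_A = ½(27.8)(0.286)² = 1.137 kg·m²; I_B = ½(34.0)(0.206)² = 0.7214 kg·m².
Taking A's sense as positive: L = (1.137)(43.1) + (0.7214)(54.9) = 88.61 kg·m²·rad/s.
Combined I = 1.137 + 0.7214 = 1.858 kg·m².
ω_f = L / I = 88.61 / 1.858 = 47.68 rad/s.

|ω_f| ≈ 47.7 rad/s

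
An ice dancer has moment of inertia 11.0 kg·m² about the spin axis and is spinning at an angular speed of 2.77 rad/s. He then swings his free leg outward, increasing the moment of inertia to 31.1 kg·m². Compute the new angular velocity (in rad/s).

ω₂ ≈ 0.980 rad/s

No external torque acts about the spin axis, so angular momentum is conserved.
ω₂ = I₁ω₁ / I₂ = (11.00)(2.77 rad/s) / (31.10) = 0.9797 rad/s.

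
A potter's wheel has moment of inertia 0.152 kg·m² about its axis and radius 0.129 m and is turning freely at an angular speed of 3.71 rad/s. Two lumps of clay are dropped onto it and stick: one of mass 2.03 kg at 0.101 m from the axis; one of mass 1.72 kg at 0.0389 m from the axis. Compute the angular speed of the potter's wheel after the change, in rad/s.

No external torque acts about the axis; L_before = L_after.
Added inertia Σmr² = (2.03)(0.101)² + (1.72)(0.0389)² = 0.02331 kg·m²; I_f = 0.1520 + 0.02331 = 0.1753 kg·m².
ω_f = I_p ω_i / I_f = (0.1520)(3.71) / 0.1753 = 3.217 rad/s.

ω_f ≈ 3.22 rad/s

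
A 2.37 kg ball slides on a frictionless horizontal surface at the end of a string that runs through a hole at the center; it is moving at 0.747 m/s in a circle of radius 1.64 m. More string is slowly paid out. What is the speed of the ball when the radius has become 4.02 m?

The only horizontal force on the mass is along the cord (radial), so it exerts no torque about the hole and angular momentum m v r is conserved.
v₂ = v₁ r₁ / r₂ = (0.747)(1.64) / (4.02) = 0.3047 m/s.

v₂ ≈ 0.305 m/s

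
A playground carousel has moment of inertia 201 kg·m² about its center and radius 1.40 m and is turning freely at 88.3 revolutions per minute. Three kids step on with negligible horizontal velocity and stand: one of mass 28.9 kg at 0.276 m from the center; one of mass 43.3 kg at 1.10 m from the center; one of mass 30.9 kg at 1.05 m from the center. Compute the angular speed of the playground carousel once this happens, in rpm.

The added mass arrives with no angular momentum about the center, and any external torque about the center is negligible, so the system's angular momentum is conserved.
Added inertia Σmr² = (28.9)(0.276)² + (43.3)(1.10)² + (30.9)(1.05)² = 88.66 kg·m²; I_f = 201.0 + 88.66 = 289.7 kg·m².
ω_f = I_p ω_i / I_f = (201.0)(88.3) / 289.7 = 61.27 rpm.

ω_f ≈ 61.3 rpm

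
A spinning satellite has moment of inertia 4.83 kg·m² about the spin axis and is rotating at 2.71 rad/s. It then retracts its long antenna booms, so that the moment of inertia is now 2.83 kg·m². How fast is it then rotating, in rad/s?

Angular momentum about the spin axis is conserved since the torque about it is zero.
ω₂ = I₁ω₁ / I₂ = (4.830)(2.71 rad/s) / (2.830) = 4.625 rad/s.

ω₂ ≈ 4.63 rad/s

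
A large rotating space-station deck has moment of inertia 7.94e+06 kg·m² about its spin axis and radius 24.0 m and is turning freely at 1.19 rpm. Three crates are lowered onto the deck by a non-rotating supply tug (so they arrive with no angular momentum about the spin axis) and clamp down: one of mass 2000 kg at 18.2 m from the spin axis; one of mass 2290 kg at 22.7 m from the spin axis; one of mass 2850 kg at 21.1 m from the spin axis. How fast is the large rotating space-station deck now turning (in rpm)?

ω_f ≈ 0.855 rpm

No external torque acts about the spin axis; L_before = L_after.
Added inertia Σmr² = (2000)(18.2)² + (2290)(22.7)² + (2850)(21.1)² = 3.111e+06 kg·m²; I_f = 7.940e+06 + 3.111e+06 = 1.105e+07 kg·m².
ω_f = I_p ω_i / I_f = (7.940e+06)(1.19) / 1.105e+07 = 0.8550 rpm.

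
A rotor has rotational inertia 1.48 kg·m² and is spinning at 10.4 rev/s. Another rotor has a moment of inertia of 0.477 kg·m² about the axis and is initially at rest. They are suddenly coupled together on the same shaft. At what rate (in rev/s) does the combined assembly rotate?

The coupling torques are internal; angular momentum about the shared axis is conserved.
Taking A's sense as positive: L = (1.480)(10.4) = 15.39 kg·m²·rev/s.
Combined I = 1.480 + 0.4770 = 1.957 kg·m².
ω_f = L / I = 15.39 / 1.957 = 7.865 rev/s.

|ω_f| ≈ 7.87 rev/s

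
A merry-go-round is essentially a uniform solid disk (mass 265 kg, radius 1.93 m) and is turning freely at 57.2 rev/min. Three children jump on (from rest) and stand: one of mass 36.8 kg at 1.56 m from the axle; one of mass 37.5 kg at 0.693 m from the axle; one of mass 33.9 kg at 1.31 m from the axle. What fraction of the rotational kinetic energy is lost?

fraction ≈ 0.251

The added mass arrives with no angular momentum about the axle, and any external torque about the axle is negligible, so the system's angular momentum is conserved.
I_p = ½(265)(1.93)² = 493.5 kg·m².
Added inertia Σmr² = (36.8)(1.56)² + (37.5)(0.693)² + (33.9)(1.31)² = 165.7 kg·m²; I_f = 493.5 + 165.7 = 659.3 kg·m².
ω_f = I_p ω_i / I_f = (493.5)(57.2) / 659.3 = 42.82 rpm.
KE_i = ½(493.5)(5.990 rad/s)² = 8854 J; KE_f = ½(659.3)(4.484)² = 6628 J.
Fraction lost = 0.2514.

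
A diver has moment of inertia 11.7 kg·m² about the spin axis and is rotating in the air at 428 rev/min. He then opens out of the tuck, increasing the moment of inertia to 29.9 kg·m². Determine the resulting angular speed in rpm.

ω₂ ≈ 167 rpm

No external torque acts about the spin axis, so angular momentum is conserved.
ω₂ = I₁ω₁ / I₂ = (11.70)(428 rpm) / (29.90) = 167.5 rpm.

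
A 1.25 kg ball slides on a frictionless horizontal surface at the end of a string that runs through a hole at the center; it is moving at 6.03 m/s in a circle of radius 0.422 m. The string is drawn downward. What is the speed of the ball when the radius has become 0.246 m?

Central (radial) force ⇒ zero torque about the center ⇒ m v r is constant.
v₂ = v₁ r₁ / r₂ = (6.03)(0.422) / (0.246) = 10.34 m/s.

v₂ ≈ 10.3 m/s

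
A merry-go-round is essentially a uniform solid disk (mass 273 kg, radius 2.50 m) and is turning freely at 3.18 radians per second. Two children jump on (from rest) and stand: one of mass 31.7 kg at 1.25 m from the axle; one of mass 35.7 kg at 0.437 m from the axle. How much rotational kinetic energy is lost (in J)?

The added mass arrives with no angular momentum about the axle, and any external torque about the axle is negligible, so the system's angular momentum is conserved.
I_p = ½(273)(2.50)² = 853.1 kg·m².
Added inertia Σmr² = (31.7)(1.25)² + (35.7)(0.437)² = 56.35 kg·m²; I_f = 853.1 + 56.35 = 909.5 kg·m².
ω_f = I_p ω_i / I_f = (853.1)(3.18) / 909.5 = 2.983 rad/s.
KE_i = ½(853.1)(3.180 rad/s)² = 4314 J; KE_f = ½(909.5)(2.983)² = 4046 J.

energy lost ≈ 267 J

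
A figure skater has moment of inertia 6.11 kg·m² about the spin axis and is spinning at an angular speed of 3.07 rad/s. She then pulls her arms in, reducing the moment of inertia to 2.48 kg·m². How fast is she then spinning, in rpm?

ω₂ ≈ 72.2 rpm

With no external torque about the axis, L is conserved: I₁ω₁ = I₂ω₂.
ω₂ = I₁ω₁ / I₂ = (6.110)(3.07 rad/s) / (2.480) = 7.564 rad/s = 72.23 rpm.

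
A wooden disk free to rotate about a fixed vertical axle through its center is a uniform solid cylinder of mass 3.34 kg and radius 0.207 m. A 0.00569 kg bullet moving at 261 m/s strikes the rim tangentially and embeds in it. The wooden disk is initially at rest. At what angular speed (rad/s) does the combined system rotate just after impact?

The axle reaction passes through the axle and exerts no torque about it; angular momentum about the axle is conserved through the impact.
I_p = ½(3.34)(0.207)² = 0.07156 kg·m². Taking the sense of the bullet's angular momentum as positive, L_{bullet} = m v R = (0.00569)(261)(0.207) = 0.3074 kg·m²/s.
L_i = 0 + 0.3074 = 0.3074 kg·m²/s.
After sticking, I_f = I_p + m R² = 0.07156 + (0.00569)(0.207)² = 0.07180 kg·m².
ω_f = L_i / I_f = 0.3074 / 0.07180 = 4.281 rad/s.

|ω_f| ≈ 4.28 rad/s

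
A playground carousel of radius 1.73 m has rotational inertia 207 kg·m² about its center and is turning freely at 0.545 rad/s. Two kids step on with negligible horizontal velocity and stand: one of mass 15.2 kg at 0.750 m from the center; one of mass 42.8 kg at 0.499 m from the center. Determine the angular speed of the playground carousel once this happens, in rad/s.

ω_f ≈ 0.499 rad/s

No external torque acts about the center; L_before = L_after.
Added inertia Σmr² = (15.2)(0.750)² + (42.8)(0.499)² = 19.21 kg·m²; I_f = 207.0 + 19.21 = 226.2 kg·m².
ω_f = I_p ω_i / I_f = (207.0)(0.545) / 226.2 = 0.4987 rad/s.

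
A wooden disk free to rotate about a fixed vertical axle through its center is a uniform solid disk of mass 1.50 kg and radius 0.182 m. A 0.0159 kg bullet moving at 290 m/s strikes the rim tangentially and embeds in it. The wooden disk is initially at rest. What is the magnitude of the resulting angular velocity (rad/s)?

About the axle the impulsive forces during the collision are internal, so angular momentum about that axis is conserved.
I_p = ½(1.50)(0.182)² = 0.02484 kg·m². Taking the sense of the bullet's angular momentum as positive, L_{bullet} = m v R = (0.0159)(290)(0.182) = 0.8392 kg·m²/s.
L_i = 0 + 0.8392 = 0.8392 kg·m²/s.
After sticking, I_f = I_p + m R² = 0.02484 + (0.0159)(0.182)² = 0.02537 kg·m².
ω_f = L_i / I_f = 0.8392 / 0.02537 = 33.08 rad/s.

|ω_f| ≈ 33.1 rad/s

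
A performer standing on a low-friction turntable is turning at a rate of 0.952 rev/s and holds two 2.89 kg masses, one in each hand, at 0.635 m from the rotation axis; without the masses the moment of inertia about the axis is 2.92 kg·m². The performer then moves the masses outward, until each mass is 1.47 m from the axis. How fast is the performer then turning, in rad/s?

ω₂ ≈ 2.04 rad/s

No external torque acts about the spin axis, so angular momentum is conserved.
I₁ = 2.92 + 2(2.89)(0.635)² = 5.251 kg·m²; I₂ = 2.92 + 2(2.89)(1.47)² = 15.41 kg·m².
ω₂ = I₁ω₁ / I₂ = (5.251)(0.952 rev/s) / (15.41) = 0.3244 rev/s = 2.038 rad/s.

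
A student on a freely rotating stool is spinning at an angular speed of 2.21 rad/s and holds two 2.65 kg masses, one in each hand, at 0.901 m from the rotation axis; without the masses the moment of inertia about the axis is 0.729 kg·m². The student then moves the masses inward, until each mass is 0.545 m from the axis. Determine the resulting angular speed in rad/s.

ω₂ ≈ 4.83 rad/s

No external torque acts about the spin axis, so angular momentum is conserved.
I₁ = 0.729 + 2(2.65)(0.901)² = 5.032 kg·m²; I₂ = 0.729 + 2(2.65)(0.545)² = 2.303 kg·m².
ω₂ = I₁ω₁ / I₂ = (5.032)(2.21 rad/s) / (2.303) = 4.828 rad/s.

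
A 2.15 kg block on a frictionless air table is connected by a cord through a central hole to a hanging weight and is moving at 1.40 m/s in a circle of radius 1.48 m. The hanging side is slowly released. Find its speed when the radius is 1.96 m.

Central (radial) force ⇒ zero torque about the center ⇒ m v r is constant.
v₂ = v₁ r₁ / r₂ = (1.40)(1.48) / (1.96) = 1.057 m/s.

v₂ ≈ 1.06 m/s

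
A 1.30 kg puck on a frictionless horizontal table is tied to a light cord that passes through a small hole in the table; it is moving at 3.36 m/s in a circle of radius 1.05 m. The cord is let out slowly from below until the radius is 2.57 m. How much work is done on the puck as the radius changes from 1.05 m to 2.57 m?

The only horizontal force on the mass is along the cord (radial), so it exerts no torque about the hole and angular momentum m v r is conserved.
v₂ = v₁ r₁ / r₂ = (3.36)(1.05) / (2.57) = 1.373 m/s.
W = ΔKE = ½m(v₂² − v₁²) = -6.113 J.

W ≈ -6.11 J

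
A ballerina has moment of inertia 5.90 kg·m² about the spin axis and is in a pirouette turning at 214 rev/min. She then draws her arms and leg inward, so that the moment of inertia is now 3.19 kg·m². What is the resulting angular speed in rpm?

No external torque acts about the spin axis, so angular momentum is conserved.
ω₂ = I₁ω₁ / I₂ = (5.900)(214 rpm) / (3.190) = 395.8 rpm.

ω₂ ≈ 396 rpm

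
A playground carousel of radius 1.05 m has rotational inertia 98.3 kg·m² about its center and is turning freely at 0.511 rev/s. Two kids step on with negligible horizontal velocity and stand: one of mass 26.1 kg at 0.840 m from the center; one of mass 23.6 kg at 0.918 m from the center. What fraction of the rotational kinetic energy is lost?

fraction ≈ 0.280

The added mass arrives with no angular momentum about the center, and any external torque about the center is negligible, so the system's angular momentum is conserved.
Added inertia Σmr² = (26.1)(0.840)² + (23.6)(0.918)² = 38.30 kg·m²; I_f = 98.30 + 38.30 = 136.6 kg·m².
ω_f = I_p ω_i / I_f = (98.30)(0.511) / 136.6 = 0.3677 rev/s.
KE_i = ½(98.30)(3.211 rad/s)² = 506.7 J; KE_f = ½(136.6)(2.310)² = 364.6 J.
Fraction lost = 0.2804.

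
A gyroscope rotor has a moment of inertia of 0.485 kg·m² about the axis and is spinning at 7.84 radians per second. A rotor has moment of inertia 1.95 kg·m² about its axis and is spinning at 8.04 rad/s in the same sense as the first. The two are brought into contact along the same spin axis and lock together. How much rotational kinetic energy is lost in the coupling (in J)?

No external torque acts about the common axis, so total angular momentum is conserved.
Taking A's sense as positive: L = (0.4850)(7.84) + (1.950)(8.04) = 19.48 kg·m²·rad/s.
Combined I = 0.4850 + 1.950 = 2.435 kg·m².
ω_f = L / I = 19.48 / 2.435 = 8.000 rad/s.
KE_i = ½ΣIω² = 77.93 J; KE_f = ½(2.435)(8.000)² = 77.92 J.

ΔKE lost ≈ 0.00777 J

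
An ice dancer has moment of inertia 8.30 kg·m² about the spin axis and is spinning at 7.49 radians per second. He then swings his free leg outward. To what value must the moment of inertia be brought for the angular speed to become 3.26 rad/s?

I₂ ≈ 19.1 kg·m²

No external torque acts about the spin axis, so angular momentum is conserved.
I₂ = I₁ω₁ / ω₂ = (8.30)(7.49) / (3.26) = 19.07 kg·m².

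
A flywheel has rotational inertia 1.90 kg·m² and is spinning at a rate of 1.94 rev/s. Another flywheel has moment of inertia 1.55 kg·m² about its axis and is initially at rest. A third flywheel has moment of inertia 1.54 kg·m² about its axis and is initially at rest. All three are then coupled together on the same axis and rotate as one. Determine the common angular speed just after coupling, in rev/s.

|ω_f| ≈ 0.739 rev/s

No external torque acts about the common axis, so total angular momentum is conserved.
Taking A's sense as positive: L = (1.900)(1.94) = 3.686 kg·m²·rev/s.
Combined I = 1.900 + 1.550 + 1.540 = 4.990 kg·m².
ω_f = L / I = 3.686 / 4.990 = 0.7387 rev/s.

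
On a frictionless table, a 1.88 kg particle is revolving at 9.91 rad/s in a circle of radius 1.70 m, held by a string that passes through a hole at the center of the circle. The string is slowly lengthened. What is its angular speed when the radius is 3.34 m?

No torque about the axis ⇒ m r₁² ω₁ = m r₂² ω₂.
ω₂ = ω₁ (r₁/r₂)² = (9.91)(1.70/3.34)² = 2.567 rad/s.

ω₂ ≈ 2.57 rad/s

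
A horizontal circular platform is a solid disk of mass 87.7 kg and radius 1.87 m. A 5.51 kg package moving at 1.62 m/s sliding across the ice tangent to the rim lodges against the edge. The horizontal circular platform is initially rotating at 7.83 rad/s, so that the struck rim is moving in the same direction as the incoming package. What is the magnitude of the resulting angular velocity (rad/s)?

|ω_f| ≈ 7.05 rad/s

About the central axle the impulsive forces during the collision are internal, so angular momentum about that axis is conserved.
I_p = ½(87.7)(1.87)² = 153.3 kg·m². Taking the sense of the package's angular momentum as positive, L_{package} = m v R = (5.51)(1.62)(1.87) = 16.69 kg·m²/s.
L_i = +I_p ω_p + m v R = +(153.3)(7.83) + 16.69 = 1217 kg·m²/s.
After sticking, I_f = I_p + m R² = 153.3 + (5.51)(1.87)² = 172.6 kg·m².
ω_f = L_i / I_f = 1217 / 172.6 = 7.053 rad/s.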